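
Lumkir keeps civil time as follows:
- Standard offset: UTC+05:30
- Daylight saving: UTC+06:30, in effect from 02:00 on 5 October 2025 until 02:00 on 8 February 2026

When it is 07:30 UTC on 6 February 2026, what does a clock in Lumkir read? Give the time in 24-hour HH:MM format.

At the standard offset (UTC+05:30), 07:30 UTC + 5h30m = 13:00 Lumkir standard time.
Daylight saving runs 5 October 2025 – 8 February 2026; the standard-time date in Lumkir, 6 February 2026, is inside that window, so Lumkir is at UTC+06:30.
07:30 UTC + 6h30m = 14:00 local.

14:00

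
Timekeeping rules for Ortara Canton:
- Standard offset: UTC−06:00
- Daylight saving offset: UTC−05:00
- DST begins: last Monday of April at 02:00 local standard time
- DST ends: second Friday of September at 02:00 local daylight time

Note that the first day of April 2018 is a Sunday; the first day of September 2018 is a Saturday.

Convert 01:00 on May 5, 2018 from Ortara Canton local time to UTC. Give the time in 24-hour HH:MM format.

06:00

1 April 2018 is a Sunday, so Mondays fall on 2, 9, 16, 23, 30; the last is April 30.
1 September 2018 is a Saturday, so the first Friday is September 7 and the second is September 14.
May 5, 2018 lies within the daylight-saving period (30 April – 14 September), so Ortara Canton is on daylight time, UTC−05:00.
01:00 local + 5h = 06:00 UTC.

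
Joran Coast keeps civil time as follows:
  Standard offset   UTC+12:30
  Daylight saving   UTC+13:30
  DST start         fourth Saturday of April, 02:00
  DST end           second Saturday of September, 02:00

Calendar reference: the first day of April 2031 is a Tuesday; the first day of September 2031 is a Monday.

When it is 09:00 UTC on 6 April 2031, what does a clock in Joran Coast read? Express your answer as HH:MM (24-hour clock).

21:30

1 April 2031 is a Tuesday, so the first Saturday is April 5 and the fourth is April 26.
1 September 2031 is a Monday, so the first Saturday is September 6 and the second is September 13.
At the standard offset (UTC+12:30), 09:00 UTC + 12h30m = 21:30 Joran Coast standard time.
The standard-time date in Joran Coast, 6 April 2031, is outside the daylight-saving period (26 April – 13 September), so Joran Coast is on standard time, UTC+12:30.
09:00 UTC + 12h30m = 21:30 local.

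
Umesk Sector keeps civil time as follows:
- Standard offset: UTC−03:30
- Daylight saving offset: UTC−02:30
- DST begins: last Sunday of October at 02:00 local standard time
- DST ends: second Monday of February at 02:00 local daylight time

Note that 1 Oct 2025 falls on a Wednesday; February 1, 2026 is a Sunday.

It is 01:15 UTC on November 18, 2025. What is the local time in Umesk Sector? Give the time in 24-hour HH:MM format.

22:45

1 October 2025 is a Wednesday, so Sundays fall on 5, 12, 19, 26; the last is October 26.
1 February 2026 is a Sunday, so the first Monday is February 2 and the second is February 9.
At the standard offset (UTC−03:30), 01:15 UTC − 3h30m = 21:45 Umesk Sector standard time (rolling into the previous day, 17 November 2025).
The standard-time date in Umesk Sector, November 17, 2025, falls between 26 October 2025 and 9 February 2026, so daylight saving is in effect and Umesk Sector is at UTC−02:30.
01:15 UTC − 2h30m = 22:45 local (rolling into the previous day, 17 November 2025).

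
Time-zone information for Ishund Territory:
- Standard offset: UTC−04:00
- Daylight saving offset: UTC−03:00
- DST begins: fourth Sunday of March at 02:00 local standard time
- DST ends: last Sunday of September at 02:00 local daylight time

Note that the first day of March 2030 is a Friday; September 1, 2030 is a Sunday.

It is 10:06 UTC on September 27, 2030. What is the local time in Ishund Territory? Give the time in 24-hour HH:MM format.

07:06

1 March 2030 is a Friday, so the first Sunday is March 3 and the fourth is March 24.
1 September 2030 is a Sunday, so Sundays fall on 1, 8, 15, 22, 29; the last is September 29.
At the standard offset (UTC−04:00), 10:06 UTC − 4h = 06:06 Ishund Territory standard time.
Daylight saving runs 24 March – 29 September; the standard-time date in Ishund Territory, September 27, 2030, is inside that window, so Ishund Territory is at UTC−03:00.
10:06 UTC − 3h = 07:06 local.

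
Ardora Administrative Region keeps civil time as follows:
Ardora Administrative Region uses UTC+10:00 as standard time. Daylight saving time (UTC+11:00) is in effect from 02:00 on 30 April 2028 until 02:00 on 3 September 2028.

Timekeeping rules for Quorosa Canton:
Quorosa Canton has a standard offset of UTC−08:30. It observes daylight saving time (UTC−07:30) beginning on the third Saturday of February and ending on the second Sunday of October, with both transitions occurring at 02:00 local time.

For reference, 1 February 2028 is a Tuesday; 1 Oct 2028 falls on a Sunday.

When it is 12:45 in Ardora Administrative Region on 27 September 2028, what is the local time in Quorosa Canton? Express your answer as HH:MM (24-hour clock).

27 September 2028 does not fall between 30 April and 3 September, so daylight saving is not in effect and Ardora Administrative Region is at UTC+10:00.
12:45 Ardora Administrative Region − 10h = 02:45 UTC.
1 February 2028 is a Tuesday, so the first Saturday is February 5 and the third is February 19.
1 October 2028 is a Sunday, so the first Sunday is October 1 and the second is October 8.
At the standard offset (UTC−08:30), 02:45 UTC − 8h30m = 18:15 Quorosa Canton standard time (rolling into the previous day, 26 September 2028).
Daylight saving runs 19 February – 8 October; the standard-time date in Quorosa Canton, 26 September 2028, is inside that window, so Quorosa Canton is at UTC−07:30.
02:45 UTC − 7h30m = 19:15 Quorosa Canton (rolling into the previous day, 26 September 2028).

19:15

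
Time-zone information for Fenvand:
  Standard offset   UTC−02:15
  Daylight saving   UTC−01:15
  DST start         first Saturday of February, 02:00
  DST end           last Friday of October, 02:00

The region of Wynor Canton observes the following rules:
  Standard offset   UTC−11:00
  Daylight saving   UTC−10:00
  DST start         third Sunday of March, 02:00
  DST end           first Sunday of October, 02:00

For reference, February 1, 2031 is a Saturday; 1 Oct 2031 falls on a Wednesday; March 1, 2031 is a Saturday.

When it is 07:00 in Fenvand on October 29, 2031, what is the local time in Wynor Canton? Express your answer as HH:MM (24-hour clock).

21:15

1 February 2031 is a Saturday, so the first Saturday is February 1.
1 October 2031 is a Wednesday, so Fridays fall on 3, 10, 17, 24, 31; the last is October 31.
October 29, 2031 lies within the daylight-saving period (1 February – 31 October), so Fenvand is on daylight time, UTC−01:15.
07:00 Fenvand + 1h15m = 08:15 UTC.
1 March 2031 is a Saturday, so the first Sunday is March 2 and the third is March 16.
1 October 2031 is a Wednesday, so the first Sunday is October 5.
At the standard offset (UTC−11:00), 08:15 UTC − 11h = 21:15 Wynor Canton standard time (rolling into the previous day, 28 October 2031).
The standard-time date in Wynor Canton, October 28, 2031, is outside the daylight-saving period (16 March – 5 October), so Wynor Canton is on standard time, UTC−11:00.
08:15 UTC − 11h = 21:15 Wynor Canton (rolling into the previous day, 28 October 2031).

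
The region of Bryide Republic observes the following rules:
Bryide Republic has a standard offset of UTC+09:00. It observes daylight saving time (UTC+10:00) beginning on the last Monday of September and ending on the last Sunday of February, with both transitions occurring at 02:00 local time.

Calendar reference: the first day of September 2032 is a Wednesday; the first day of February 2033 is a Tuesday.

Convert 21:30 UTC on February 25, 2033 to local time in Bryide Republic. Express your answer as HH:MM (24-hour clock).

07:30

1 September 2032 is a Wednesday, so Mondays fall on 6, 13, 20, 27; the last is September 27.
1 February 2033 is a Tuesday, so Sundays fall on 6, 13, 20, 27; the last is February 27.
At the standard offset (UTC+09:00), 21:30 UTC + 9h = 06:30 Bryide Republic standard time (rolling into the next day, 26 February 2033).
The standard-time date in Bryide Republic, February 26, 2033, falls between 27 September 2032 and 27 February 2033, so daylight saving is in effect and Bryide Republic is at UTC+10:00.
21:30 UTC + 10h = 07:30 local (rolling into the next day, 26 February 2033).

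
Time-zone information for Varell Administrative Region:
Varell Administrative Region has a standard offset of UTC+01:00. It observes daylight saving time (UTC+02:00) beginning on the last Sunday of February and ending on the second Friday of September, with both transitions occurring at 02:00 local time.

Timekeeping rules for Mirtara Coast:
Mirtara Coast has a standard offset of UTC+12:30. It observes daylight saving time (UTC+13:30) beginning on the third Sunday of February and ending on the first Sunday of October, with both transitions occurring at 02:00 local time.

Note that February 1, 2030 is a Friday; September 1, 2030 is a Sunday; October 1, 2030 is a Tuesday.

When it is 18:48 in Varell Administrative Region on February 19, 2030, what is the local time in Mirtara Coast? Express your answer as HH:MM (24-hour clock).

07:18

1 February 2030 is a Friday, so Sundays fall on 3, 10, 17, 24; the last is February 24.
1 September 2030 is a Sunday, so the first Friday is September 6 and the second is September 13.
February 19, 2030 does not fall between 24 February and 13 September, so daylight saving is not in effect and Varell Administrative Region is at UTC+01:00.
18:48 Varell Administrative Region − 1h = 17:48 UTC.
1 February 2030 is a Friday, so the first Sunday is February 3 and the third is February 17.
1 October 2030 is a Tuesday, so the first Sunday is October 6.
At the standard offset (UTC+12:30), 17:48 UTC + 12h30m = 06:18 Mirtara Coast standard time (rolling into the next day, 20 February 2030).
Daylight saving runs 17 February – 6 October; the standard-time date in Mirtara Coast, February 20, 2030, is inside that window, so Mirtara Coast is at UTC+13:30.
17:48 UTC + 13h30m = 07:18 Mirtara Coast (rolling into the next day, 20 February 2030).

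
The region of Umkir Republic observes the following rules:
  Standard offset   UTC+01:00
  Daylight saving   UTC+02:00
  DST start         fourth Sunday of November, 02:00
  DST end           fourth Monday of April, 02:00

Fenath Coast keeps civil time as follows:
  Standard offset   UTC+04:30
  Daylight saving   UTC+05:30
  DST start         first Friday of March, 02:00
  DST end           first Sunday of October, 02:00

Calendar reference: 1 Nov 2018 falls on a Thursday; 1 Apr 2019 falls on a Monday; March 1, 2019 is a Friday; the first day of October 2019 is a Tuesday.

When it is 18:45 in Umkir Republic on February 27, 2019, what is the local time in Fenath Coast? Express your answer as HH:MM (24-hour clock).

1 November 2018 is a Thursday, so the first Sunday is November 4 and the fourth is November 25.
1 April 2019 is a Monday, so the first Monday is April 1 and the fourth is April 22.
February 27, 2019 falls between 25 November 2018 and 22 April 2019, so daylight saving is in effect and Umkir Republic is at UTC+02:00.
18:45 Umkir Republic − 2h = 16:45 UTC.
1 March 2019 is a Friday, so the first Friday is March 1.
1 October 2019 is a Tuesday, so the first Sunday is October 6.
At the standard offset (UTC+04:30), 16:45 UTC + 4h30m = 21:15 Fenath Coast standard time.
The standard-time date in Fenath Coast, February 27, 2019, does not fall between 1 March and 6 October, so daylight saving is not in effect and Fenath Coast is at UTC+04:30.
16:45 UTC + 4h30m = 21:15 Fenath Coast.

21:15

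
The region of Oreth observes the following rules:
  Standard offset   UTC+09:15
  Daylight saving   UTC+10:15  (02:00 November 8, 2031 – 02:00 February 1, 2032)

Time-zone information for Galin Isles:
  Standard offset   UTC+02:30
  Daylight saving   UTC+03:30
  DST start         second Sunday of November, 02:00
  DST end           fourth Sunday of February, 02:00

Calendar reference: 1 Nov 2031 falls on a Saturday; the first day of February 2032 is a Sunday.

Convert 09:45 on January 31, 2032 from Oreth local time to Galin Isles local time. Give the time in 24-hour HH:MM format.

03:00

January 31, 2032 falls between 8 November 2031 and 1 February 2032, so daylight saving is in effect and Oreth is at UTC+10:15.
09:45 Oreth − 10h15m = 23:30 UTC (rolling into the previous day, 30 January 2032).
1 November 2031 is a Saturday, so the first Sunday is November 2 and the second is November 9.
1 February 2032 is a Sunday, so the first Sunday is February 1 and the fourth is February 22.
At the standard offset (UTC+02:30), 23:30 UTC + 2h30m = 02:00 Galin Isles standard time (rolling into the next day, 31 January 2032).
The standard-time date in Galin Isles, January 31, 2032, lies within the daylight-saving period (9 November 2031 – 22 February 2032), so Galin Isles is on daylight time, UTC+03:30.
23:30 UTC + 3h30m = 03:00 Galin Isles (rolling into the next day, 31 January 2032).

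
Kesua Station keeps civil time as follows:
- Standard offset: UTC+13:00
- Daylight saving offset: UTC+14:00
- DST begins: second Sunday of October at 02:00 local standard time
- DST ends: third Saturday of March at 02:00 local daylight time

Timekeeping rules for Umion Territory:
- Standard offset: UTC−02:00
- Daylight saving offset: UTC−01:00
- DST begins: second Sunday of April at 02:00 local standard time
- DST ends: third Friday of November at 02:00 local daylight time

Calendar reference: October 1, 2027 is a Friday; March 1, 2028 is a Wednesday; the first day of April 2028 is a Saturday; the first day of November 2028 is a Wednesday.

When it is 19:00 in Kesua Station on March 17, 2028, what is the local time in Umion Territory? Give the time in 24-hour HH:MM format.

03:00

1 October 2027 is a Friday, so the first Sunday is October 3 and the second is October 10.
1 March 2028 is a Wednesday, so the first Saturday is March 4 and the third is March 18.
Daylight saving runs 10 October 2027 – 18 March 2028; March 17, 2028 is inside that window, so Kesua Station is at UTC+14:00.
19:00 Kesua Station − 14h = 05:00 UTC.
1 April 2028 is a Saturday, so the first Sunday is April 2 and the second is April 9.
1 November 2028 is a Wednesday, so the first Friday is November 3 and the third is November 17.
At the standard offset (UTC−02:00), 05:00 UTC − 2h = 03:00 Umion Territory standard time.
The standard-time date in Umion Territory, March 17, 2028, is outside the daylight-saving period (9 April – 17 November), so Umion Territory is on standard time, UTC−02:00.
05:00 UTC − 2h = 03:00 Umion Territory.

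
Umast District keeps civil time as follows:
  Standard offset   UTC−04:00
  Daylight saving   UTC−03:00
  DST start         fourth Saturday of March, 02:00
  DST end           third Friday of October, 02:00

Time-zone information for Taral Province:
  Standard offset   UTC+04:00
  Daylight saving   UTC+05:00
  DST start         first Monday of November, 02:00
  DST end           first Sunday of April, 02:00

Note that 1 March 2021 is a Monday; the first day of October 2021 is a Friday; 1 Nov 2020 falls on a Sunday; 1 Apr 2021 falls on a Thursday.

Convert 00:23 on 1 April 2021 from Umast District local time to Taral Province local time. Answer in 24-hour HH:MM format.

08:23

1 March 2021 is a Monday, so the first Saturday is March 6 and the fourth is March 27.
1 October 2021 is a Friday, so the first Friday is October 1 and the third is October 15.
Daylight saving runs 27 March – 15 October; 1 April 2021 is inside that window, so Umast District is at UTC−03:00.
00:23 Umast District + 3h = 03:23 UTC.
1 November 2020 is a Sunday, so the first Monday is November 2.
1 April 2021 is a Thursday, so the first Sunday is April 4.
At the standard offset (UTC+04:00), 03:23 UTC + 4h = 07:23 Taral Province standard time.
The standard-time date in Taral Province, 1 April 2021, lies within the daylight-saving period (2 November 2020 – 4 April 2021), so Taral Province is on daylight time, UTC+05:00.
03:23 UTC + 5h = 08:23 Taral Province.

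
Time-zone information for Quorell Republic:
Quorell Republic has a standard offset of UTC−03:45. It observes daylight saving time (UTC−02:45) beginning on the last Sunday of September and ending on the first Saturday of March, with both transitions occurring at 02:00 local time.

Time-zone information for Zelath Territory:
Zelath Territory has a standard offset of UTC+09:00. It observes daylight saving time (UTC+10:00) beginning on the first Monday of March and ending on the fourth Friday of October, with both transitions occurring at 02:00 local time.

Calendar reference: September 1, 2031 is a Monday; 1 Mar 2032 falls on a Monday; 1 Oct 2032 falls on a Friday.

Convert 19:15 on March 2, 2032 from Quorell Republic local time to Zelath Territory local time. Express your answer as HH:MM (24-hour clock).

1 September 2031 is a Monday, so Sundays fall on 7, 14, 21, 28; the last is September 28.
1 March 2032 is a Monday, so the first Saturday is March 6.
March 2, 2032 lies within the daylight-saving period (28 September 2031 – 6 March 2032), so Quorell Republic is on daylight time, UTC−02:45.
19:15 Quorell Republic + 2h45m = 22:00 UTC.
1 March 2032 is a Monday, so the first Monday is March 1.
1 October 2032 is a Friday, so the first Friday is October 1 and the fourth is October 22.
At the standard offset (UTC+09:00), 22:00 UTC + 9h = 07:00 Zelath Territory standard time (rolling into the next day, 3 March 2032).
The standard-time date in Zelath Territory, March 3, 2032, falls between 1 March and 22 October, so daylight saving is in effect and Zelath Territory is at UTC+10:00.
22:00 UTC + 10h = 08:00 Zelath Territory (rolling into the next day, 3 March 2032).

08:00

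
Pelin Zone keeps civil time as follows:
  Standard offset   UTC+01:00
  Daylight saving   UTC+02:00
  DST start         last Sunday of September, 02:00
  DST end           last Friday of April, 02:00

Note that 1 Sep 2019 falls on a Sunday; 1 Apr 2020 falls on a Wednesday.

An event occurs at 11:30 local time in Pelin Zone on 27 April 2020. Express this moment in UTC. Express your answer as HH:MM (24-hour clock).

10:30

1 September 2019 is a Sunday, so Sundays fall on 1, 8, 15, 22, 29; the last is September 29.
1 April 2020 is a Wednesday, so Fridays fall on 3, 10, 17, 24; the last is April 24.
Daylight saving runs 29 September 2019 – 24 April 2020; 27 April 2020 is outside that window, so Pelin Zone is on standard time at UTC+01:00.
11:30 local − 1h = 10:30 UTC.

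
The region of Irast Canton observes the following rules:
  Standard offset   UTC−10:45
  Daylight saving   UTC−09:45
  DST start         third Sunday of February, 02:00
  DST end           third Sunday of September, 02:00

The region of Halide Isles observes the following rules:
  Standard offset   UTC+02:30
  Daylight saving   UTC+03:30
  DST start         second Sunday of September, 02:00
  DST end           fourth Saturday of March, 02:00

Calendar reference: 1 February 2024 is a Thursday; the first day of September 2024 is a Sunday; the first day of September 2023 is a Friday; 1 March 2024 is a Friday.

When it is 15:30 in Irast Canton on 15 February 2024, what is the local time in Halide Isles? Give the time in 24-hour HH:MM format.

05:45

1 February 2024 is a Thursday, so the first Sunday is February 4 and the third is February 18.
1 September 2024 is a Sunday, so the first Sunday is September 1 and the third is September 15.
15 February 2024 does not fall between 18 February and 15 September, so daylight saving is not in effect and Irast Canton is at UTC−10:45.
15:30 Irast Canton + 10h45m = 02:15 UTC (rolling into the next day, 16 February 2024).
1 September 2023 is a Friday, so the first Sunday is September 3 and the second is September 10.
1 March 2024 is a Friday, so the first Saturday is March 2 and the fourth is March 23.
At the standard offset (UTC+02:30), 02:15 UTC + 2h30m = 04:45 Halide Isles standard time.
Daylight saving runs 10 September 2023 – 23 March 2024; the standard-time date in Halide Isles, 16 February 2024, is inside that window, so Halide Isles is at UTC+03:30.
02:15 UTC + 3h30m = 05:45 Halide Isles.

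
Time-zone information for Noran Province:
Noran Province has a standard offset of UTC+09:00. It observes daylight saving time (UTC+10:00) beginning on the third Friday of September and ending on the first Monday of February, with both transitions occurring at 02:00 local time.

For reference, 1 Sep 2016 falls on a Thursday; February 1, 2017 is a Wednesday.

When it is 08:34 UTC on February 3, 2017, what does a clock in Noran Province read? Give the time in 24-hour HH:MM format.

1 September 2016 is a Thursday, so the first Friday is September 2 and the third is September 16.
1 February 2017 is a Wednesday, so the first Monday is February 6.
At the standard offset (UTC+09:00), 08:34 UTC + 9h = 17:34 Noran Province standard time.
Daylight saving runs 16 September 2016 – 6 February 2017; the standard-time date in Noran Province, February 3, 2017, is inside that window, so Noran Province is at UTC+10:00.
08:34 UTC + 10h = 18:34 local.

18:34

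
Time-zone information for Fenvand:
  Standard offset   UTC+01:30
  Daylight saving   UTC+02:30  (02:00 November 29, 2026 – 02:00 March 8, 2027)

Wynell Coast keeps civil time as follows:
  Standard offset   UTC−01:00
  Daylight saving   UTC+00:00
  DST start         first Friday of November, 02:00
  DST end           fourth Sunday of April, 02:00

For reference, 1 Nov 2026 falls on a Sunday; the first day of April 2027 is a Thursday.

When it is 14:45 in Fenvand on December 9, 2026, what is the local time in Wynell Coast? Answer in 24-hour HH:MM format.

December 9, 2026 falls between 29 November 2026 and 8 March 2027, so daylight saving is in effect and Fenvand is at UTC+02:30.
14:45 Fenvand − 2h30m = 12:15 UTC.
1 November 2026 is a Sunday, so the first Friday is November 6.
1 April 2027 is a Thursday, so the first Sunday is April 4 and the fourth is April 25.
At the standard offset (UTC−01:00), 12:15 UTC − 1h = 11:15 Wynell Coast standard time.
Daylight saving runs 6 November 2026 – 25 April 2027; the standard-time date in Wynell Coast, December 9, 2026, is inside that window, so Wynell Coast is at UTC+00:00.
12:15 UTC + 0h = 12:15 Wynell Coast.

12:15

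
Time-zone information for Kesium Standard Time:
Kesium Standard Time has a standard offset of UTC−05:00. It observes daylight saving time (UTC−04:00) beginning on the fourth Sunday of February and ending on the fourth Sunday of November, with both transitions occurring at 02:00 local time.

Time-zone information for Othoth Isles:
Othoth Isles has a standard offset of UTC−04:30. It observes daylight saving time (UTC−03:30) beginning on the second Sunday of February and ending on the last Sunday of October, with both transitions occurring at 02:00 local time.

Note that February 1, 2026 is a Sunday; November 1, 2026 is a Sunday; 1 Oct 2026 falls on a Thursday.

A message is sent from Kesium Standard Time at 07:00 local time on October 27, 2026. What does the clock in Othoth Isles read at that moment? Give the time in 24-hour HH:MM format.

06:30

1 February 2026 is a Sunday, so the first Sunday is February 1 and the fourth is February 22.
1 November 2026 is a Sunday, so the first Sunday is November 1 and the fourth is November 22.
Daylight saving runs 22 February – 22 November; October 27, 2026 is inside that window, so Kesium Standard Time is at UTC−04:00.
07:00 Kesium Standard Time + 4h = 11:00 UTC.
1 February 2026 is a Sunday, so the first Sunday is February 1 and the second is February 8.
1 October 2026 is a Thursday, so Sundays fall on 4, 11, 18, 25; the last is October 25.
At the standard offset (UTC−04:30), 11:00 UTC − 4h30m = 06:30 Othoth Isles standard time.
The standard-time date in Othoth Isles, October 27, 2026, does not fall between 8 February and 25 October, so daylight saving is not in effect and Othoth Isles is at UTC−04:30.
11:00 UTC − 4h30m = 06:30 Othoth Isles.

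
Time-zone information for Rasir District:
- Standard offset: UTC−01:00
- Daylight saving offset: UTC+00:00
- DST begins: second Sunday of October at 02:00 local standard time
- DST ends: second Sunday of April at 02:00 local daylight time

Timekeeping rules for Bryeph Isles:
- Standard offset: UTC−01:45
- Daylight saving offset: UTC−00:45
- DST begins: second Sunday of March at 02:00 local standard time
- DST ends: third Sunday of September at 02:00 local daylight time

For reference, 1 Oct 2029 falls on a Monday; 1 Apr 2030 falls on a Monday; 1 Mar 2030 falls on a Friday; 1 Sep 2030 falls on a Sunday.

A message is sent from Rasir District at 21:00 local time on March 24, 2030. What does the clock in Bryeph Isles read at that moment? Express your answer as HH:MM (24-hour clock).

20:15

1 October 2029 is a Monday, so the first Sunday is October 7 and the second is October 14.
1 April 2030 is a Monday, so the first Sunday is April 7 and the second is April 14.
March 24, 2030 lies within the daylight-saving period (14 October 2029 – 14 April 2030), so Rasir District is on daylight time, UTC+00:00.
21:00 Rasir District − 0h = 21:00 UTC.
1 March 2030 is a Friday, so the first Sunday is March 3 and the second is March 10.
1 September 2030 is a Sunday, so the first Sunday is September 1 and the third is September 15.
At the standard offset (UTC−01:45), 21:00 UTC − 1h45m = 19:15 Bryeph Isles standard time.
Daylight saving runs 10 March – 15 September; the standard-time date in Bryeph Isles, March 24, 2030, is inside that window, so Bryeph Isles is at UTC−00:45.
21:00 UTC − 0h45m = 20:15 Bryeph Isles.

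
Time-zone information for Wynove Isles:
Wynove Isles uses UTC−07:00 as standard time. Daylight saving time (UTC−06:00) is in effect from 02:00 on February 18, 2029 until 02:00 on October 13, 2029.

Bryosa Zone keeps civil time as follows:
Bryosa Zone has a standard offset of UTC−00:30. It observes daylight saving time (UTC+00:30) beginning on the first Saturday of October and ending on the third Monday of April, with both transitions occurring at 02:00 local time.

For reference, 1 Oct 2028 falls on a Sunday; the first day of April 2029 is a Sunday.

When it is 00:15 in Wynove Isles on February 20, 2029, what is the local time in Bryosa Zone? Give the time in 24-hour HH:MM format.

06:45

February 20, 2029 lies within the daylight-saving period (18 February – 13 October), so Wynove Isles is on daylight time, UTC−06:00.
00:15 Wynove Isles + 6h = 06:15 UTC.
1 October 2028 is a Sunday, so the first Saturday is October 7.
1 April 2029 is a Sunday, so the first Monday is April 2 and the third is April 16.
At the standard offset (UTC−00:30), 06:15 UTC − 0h30m = 05:45 Bryosa Zone standard time.
Daylight saving runs 7 October 2028 – 16 April 2029; the standard-time date in Bryosa Zone, February 20, 2029, is inside that window, so Bryosa Zone is at UTC+00:30.
06:15 UTC + 0h30m = 06:45 Bryosa Zone.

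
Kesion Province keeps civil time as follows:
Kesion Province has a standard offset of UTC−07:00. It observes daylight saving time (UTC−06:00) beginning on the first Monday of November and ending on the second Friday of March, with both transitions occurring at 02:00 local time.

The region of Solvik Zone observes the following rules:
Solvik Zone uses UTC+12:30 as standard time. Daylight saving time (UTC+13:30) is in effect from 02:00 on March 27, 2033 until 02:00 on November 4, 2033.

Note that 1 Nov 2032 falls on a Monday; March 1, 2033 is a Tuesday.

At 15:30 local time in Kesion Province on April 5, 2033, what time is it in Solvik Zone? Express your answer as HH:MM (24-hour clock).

12:00

1 November 2032 is a Monday, so the first Monday is November 1.
1 March 2033 is a Tuesday, so the first Friday is March 4 and the second is March 11.
April 5, 2033 is outside the daylight-saving period (1 November 2032 – 11 March 2033), so Kesion Province is on standard time, UTC−07:00.
15:30 Kesion Province + 7h = 22:30 UTC.
At the standard offset (UTC+12:30), 22:30 UTC + 12h30m = 11:00 Solvik Zone standard time (rolling into the next day, 6 April 2033).
The standard-time date in Solvik Zone, April 6, 2033, falls between 27 March and 4 November, so daylight saving is in effect and Solvik Zone is at UTC+13:30.
22:30 UTC + 13h30m = 12:00 Solvik Zone (rolling into the next day, 6 April 2033).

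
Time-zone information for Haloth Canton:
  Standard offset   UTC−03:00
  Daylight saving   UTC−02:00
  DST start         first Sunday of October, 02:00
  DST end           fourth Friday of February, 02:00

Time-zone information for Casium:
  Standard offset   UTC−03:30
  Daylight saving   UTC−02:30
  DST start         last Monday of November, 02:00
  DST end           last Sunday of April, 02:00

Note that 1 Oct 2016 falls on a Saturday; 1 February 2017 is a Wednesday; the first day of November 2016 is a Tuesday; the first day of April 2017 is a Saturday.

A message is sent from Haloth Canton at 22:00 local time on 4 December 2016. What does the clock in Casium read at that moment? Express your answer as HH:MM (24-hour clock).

21:30

1 October 2016 is a Saturday, so the first Sunday is October 2.
1 February 2017 is a Wednesday, so the first Friday is February 3 and the fourth is February 24.
Daylight saving runs 2 October 2016 – 24 February 2017; 4 December 2016 is inside that window, so Haloth Canton is at UTC−02:00.
22:00 Haloth Canton + 2h = 00:00 UTC (rolling into the next day, 5 December 2016).
1 November 2016 is a Tuesday, so Mondays fall on 7, 14, 21, 28; the last is November 28.
1 April 2017 is a Saturday, so Sundays fall on 2, 9, 16, 23, 30; the last is April 30.
At the standard offset (UTC−03:30), 00:00 UTC − 3h30m = 20:30 Casium standard time (rolling into the previous day, 4 December 2016).
Daylight saving runs 28 November 2016 – 30 April 2017; the standard-time date in Casium, 4 December 2016, is inside that window, so Casium is at UTC−02:30.
00:00 UTC − 2h30m = 21:30 Casium (rolling into the previous day, 4 December 2016).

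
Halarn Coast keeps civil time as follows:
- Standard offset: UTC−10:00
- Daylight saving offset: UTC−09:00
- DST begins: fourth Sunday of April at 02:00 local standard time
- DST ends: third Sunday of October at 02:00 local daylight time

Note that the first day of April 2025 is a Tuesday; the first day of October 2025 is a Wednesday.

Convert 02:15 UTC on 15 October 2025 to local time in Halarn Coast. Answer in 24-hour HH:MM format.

17:15

1 April 2025 is a Tuesday, so the first Sunday is April 6 and the fourth is April 27.
1 October 2025 is a Wednesday, so the first Sunday is October 5 and the third is October 19.
At the standard offset (UTC−10:00), 02:15 UTC − 10h = 16:15 Halarn Coast standard time (rolling into the previous day, 14 October 2025).
Daylight saving runs 27 April – 19 October; the standard-time date in Halarn Coast, 14 October 2025, is inside that window, so Halarn Coast is at UTC−09:00.
02:15 UTC − 9h = 17:15 local (rolling into the previous day, 14 October 2025).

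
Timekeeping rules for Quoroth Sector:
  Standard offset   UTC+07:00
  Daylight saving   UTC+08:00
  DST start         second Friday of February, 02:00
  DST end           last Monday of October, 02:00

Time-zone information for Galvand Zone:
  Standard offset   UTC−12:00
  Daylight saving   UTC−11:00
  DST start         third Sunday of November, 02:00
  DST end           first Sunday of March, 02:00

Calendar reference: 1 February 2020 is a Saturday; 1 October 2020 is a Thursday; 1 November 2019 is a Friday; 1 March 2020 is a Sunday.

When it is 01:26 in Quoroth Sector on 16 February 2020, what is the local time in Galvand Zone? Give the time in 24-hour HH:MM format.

06:26

1 February 2020 is a Saturday, so the first Friday is February 7 and the second is February 14.
1 October 2020 is a Thursday, so Mondays fall on 5, 12, 19, 26; the last is October 26.
16 February 2020 falls between 14 February and 26 October, so daylight saving is in effect and Quoroth Sector is at UTC+08:00.
01:26 Quoroth Sector − 8h = 17:26 UTC (rolling into the previous day, 15 February 2020).
1 November 2019 is a Friday, so the first Sunday is November 3 and the third is November 17.
1 March 2020 is a Sunday, so the first Sunday is March 1.
At the standard offset (UTC−12:00), 17:26 UTC − 12h = 05:26 Galvand Zone standard time.
Daylight saving runs 17 November 2019 – 1 March 2020; the standard-time date in Galvand Zone, 15 February 2020, is inside that window, so Galvand Zone is at UTC−11:00.
17:26 UTC − 11h = 06:26 Galvand Zone.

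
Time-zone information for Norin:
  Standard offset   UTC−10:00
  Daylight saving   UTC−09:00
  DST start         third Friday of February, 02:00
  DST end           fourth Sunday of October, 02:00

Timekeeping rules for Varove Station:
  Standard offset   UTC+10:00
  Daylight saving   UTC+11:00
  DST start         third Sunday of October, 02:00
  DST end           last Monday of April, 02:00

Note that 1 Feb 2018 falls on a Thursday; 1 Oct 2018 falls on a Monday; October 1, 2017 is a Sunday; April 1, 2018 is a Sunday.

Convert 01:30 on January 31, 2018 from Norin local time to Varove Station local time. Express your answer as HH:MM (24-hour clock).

1 February 2018 is a Thursday, so the first Friday is February 2 and the third is February 16.
1 October 2018 is a Monday, so the first Sunday is October 7 and the fourth is October 28.
January 31, 2018 is outside the daylight-saving period (16 February – 28 October), so Norin is on standard time, UTC−10:00.
01:30 Norin + 10h = 11:30 UTC.
1 October 2017 is a Sunday, so the first Sunday is October 1 and the third is October 15.
1 April 2018 is a Sunday, so Mondays fall on 2, 9, 16, 23, 30; the last is April 30.
At the standard offset (UTC+10:00), 11:30 UTC + 10h = 21:30 Varove Station standard time.
Daylight saving runs 15 October 2017 – 30 April 2018; the standard-time date in Varove Station, January 31, 2018, is inside that window, so Varove Station is at UTC+11:00.
11:30 UTC + 11h = 22:30 Varove Station.

22:30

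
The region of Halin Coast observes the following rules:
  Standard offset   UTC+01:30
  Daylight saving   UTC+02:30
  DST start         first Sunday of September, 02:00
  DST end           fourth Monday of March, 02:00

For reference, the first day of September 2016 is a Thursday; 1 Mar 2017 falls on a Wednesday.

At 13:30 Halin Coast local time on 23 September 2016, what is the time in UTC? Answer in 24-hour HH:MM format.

11:00

1 September 2016 is a Thursday, so the first Sunday is September 4.
1 March 2017 is a Wednesday, so the first Monday is March 6 and the fourth is March 27.
23 September 2016 falls between 4 September 2016 and 27 March 2017, so daylight saving is in effect and Halin Coast is at UTC+02:30.
13:30 local − 2h30m = 11:00 UTC.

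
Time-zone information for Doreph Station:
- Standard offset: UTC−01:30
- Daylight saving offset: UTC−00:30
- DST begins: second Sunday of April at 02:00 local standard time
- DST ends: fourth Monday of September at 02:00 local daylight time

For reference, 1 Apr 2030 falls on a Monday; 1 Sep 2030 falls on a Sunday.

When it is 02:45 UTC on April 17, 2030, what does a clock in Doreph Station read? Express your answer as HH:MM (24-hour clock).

02:15

1 April 2030 is a Monday, so the first Sunday is April 7 and the second is April 14.
1 September 2030 is a Sunday, so the first Monday is September 2 and the fourth is September 23.
At the standard offset (UTC−01:30), 02:45 UTC − 1h30m = 01:15 Doreph Station standard time.
The standard-time date in Doreph Station, April 17, 2030, falls between 14 April and 23 September, so daylight saving is in effect and Doreph Station is at UTC−00:30.
02:45 UTC − 0h30m = 02:15 local.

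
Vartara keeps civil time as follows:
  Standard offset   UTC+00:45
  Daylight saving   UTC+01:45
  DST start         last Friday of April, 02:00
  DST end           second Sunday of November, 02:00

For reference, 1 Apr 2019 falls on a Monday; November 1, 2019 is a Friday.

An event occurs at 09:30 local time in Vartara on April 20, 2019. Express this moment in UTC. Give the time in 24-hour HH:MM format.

1 April 2019 is a Monday, so Fridays fall on 5, 12, 19, 26; the last is April 26.
1 November 2019 is a Friday, so the first Sunday is November 3 and the second is November 10.
Daylight saving runs 26 April – 10 November; April 20, 2019 is outside that window, so Vartara is on standard time at UTC+00:45.
09:30 local − 0h45m = 08:45 UTC.

08:45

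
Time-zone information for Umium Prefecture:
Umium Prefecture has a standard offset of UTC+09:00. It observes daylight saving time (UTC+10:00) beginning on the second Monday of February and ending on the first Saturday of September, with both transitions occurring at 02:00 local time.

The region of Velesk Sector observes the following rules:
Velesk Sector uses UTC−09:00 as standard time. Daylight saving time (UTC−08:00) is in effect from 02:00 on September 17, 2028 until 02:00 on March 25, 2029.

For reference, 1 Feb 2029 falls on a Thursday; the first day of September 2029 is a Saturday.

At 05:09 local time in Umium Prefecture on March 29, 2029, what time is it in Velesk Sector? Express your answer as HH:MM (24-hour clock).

1 February 2029 is a Thursday, so the first Monday is February 5 and the second is February 12.
1 September 2029 is a Saturday, so the first Saturday is September 1.
Daylight saving runs 12 February – 1 September; March 29, 2029 is inside that window, so Umium Prefecture is at UTC+10:00.
05:09 Umium Prefecture − 10h = 19:09 UTC (rolling into the previous day, 28 March 2029).
At the standard offset (UTC−09:00), 19:09 UTC − 9h = 10:09 Velesk Sector standard time.
The standard-time date in Velesk Sector, March 28, 2029, does not fall between 17 September 2028 and 25 March 2029, so daylight saving is not in effect and Velesk Sector is at UTC−09:00.
19:09 UTC − 9h = 10:09 Velesk Sector.

10:09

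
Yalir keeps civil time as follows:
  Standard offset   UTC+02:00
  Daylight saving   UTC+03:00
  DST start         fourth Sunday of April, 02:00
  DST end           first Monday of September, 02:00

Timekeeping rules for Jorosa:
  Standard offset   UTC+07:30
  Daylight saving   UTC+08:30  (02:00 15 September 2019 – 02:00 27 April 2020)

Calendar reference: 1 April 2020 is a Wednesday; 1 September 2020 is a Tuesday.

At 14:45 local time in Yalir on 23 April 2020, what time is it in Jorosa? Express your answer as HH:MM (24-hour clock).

1 April 2020 is a Wednesday, so the first Sunday is April 5 and the fourth is April 26.
1 September 2020 is a Tuesday, so the first Monday is September 7.
23 April 2020 does not fall between 26 April and 7 September, so daylight saving is not in effect and Yalir is at UTC+02:00.
14:45 Yalir − 2h = 12:45 UTC.
At the standard offset (UTC+07:30), 12:45 UTC + 7h30m = 20:15 Jorosa standard time.
Daylight saving runs 15 September 2019 – 27 April 2020; the standard-time date in Jorosa, 23 April 2020, is inside that window, so Jorosa is at UTC+08:30.
12:45 UTC + 8h30m = 21:15 Jorosa.

21:15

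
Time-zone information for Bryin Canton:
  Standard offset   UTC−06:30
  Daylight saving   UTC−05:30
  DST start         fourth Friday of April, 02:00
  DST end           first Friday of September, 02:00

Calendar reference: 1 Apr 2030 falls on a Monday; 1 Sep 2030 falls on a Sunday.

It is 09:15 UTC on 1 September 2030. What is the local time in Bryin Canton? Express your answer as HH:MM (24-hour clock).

1 April 2030 is a Monday, so the first Friday is April 5 and the fourth is April 26.
1 September 2030 is a Sunday, so the first Friday is September 6.
At the standard offset (UTC−06:30), 09:15 UTC − 6h30m = 02:45 Bryin Canton standard time.
Daylight saving runs 26 April – 6 September; the standard-time date in Bryin Canton, 1 September 2030, is inside that window, so Bryin Canton is at UTC−05:30.
09:15 UTC − 5h30m = 03:45 local.

03:45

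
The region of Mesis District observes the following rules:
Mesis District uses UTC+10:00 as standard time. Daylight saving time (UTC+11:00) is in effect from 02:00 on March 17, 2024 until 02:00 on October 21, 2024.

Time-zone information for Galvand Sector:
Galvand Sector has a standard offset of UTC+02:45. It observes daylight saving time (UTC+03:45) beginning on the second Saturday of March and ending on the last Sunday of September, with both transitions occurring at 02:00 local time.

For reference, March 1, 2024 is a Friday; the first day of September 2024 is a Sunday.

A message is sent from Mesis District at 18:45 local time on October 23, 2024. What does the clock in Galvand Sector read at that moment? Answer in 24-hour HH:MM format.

October 23, 2024 does not fall between 17 March and 21 October, so daylight saving is not in effect and Mesis District is at UTC+10:00.
18:45 Mesis District − 10h = 08:45 UTC.
1 March 2024 is a Friday, so the first Saturday is March 2 and the second is March 9.
1 September 2024 is a Sunday, so Sundays fall on 1, 8, 15, 22, 29; the last is September 29.
At the standard offset (UTC+02:45), 08:45 UTC + 2h45m = 11:30 Galvand Sector standard time.
Daylight saving runs 9 March – 29 September; the standard-time date in Galvand Sector, October 23, 2024, is outside that window, so Galvand Sector is on standard time at UTC+02:45.
08:45 UTC + 2h45m = 11:30 Galvand Sector.

11:30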